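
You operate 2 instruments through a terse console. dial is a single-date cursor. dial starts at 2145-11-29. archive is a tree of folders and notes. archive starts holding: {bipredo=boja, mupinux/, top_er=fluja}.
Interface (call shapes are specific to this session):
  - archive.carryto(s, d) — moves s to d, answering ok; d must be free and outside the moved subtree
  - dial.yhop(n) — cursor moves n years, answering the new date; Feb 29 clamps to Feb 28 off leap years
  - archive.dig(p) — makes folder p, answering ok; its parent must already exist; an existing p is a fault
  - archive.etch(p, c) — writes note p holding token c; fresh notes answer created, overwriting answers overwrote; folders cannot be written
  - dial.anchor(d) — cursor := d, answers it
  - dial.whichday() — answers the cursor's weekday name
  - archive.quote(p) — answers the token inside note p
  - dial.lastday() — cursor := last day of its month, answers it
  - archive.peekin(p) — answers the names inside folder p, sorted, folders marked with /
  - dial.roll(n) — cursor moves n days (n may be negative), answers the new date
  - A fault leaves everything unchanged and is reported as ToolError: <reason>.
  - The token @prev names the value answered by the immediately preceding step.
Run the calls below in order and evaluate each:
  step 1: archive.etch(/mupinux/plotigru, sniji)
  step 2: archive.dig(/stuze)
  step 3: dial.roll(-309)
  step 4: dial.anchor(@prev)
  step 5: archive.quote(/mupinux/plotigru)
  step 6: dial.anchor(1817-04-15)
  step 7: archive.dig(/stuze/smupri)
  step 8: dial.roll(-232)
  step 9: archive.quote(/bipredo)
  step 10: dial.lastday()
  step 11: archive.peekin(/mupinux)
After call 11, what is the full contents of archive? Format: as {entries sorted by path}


Invoking etch with p='/mupinux/plotigru', c='sniji', → created.
Calling dig with p='/stuze', — result: ok.
I use roll with n='-309', — result: 2145-01-24.
Then anchor with d='@prev', giving 2145-01-24.
I invoke quote with p='/mupinux/plotigru', yielding sniji.
Then anchor with d='1817-04-15', → 1817-04-15.
Calling dig with p='/stuze/smupri', giving ok.
Now I run roll with n='-232', → 1816-08-26.
Using quote with p='/bipredo': boja.
I invoke lastday(), and get 1816-08-31.
Then peekin with p='/mupinux', and get [plotigru].

Answer: {bipredo=boja, mupinux/, mupinux/plotigru=sniji, stuze/, stuze/smupri/, top_er=fluja}


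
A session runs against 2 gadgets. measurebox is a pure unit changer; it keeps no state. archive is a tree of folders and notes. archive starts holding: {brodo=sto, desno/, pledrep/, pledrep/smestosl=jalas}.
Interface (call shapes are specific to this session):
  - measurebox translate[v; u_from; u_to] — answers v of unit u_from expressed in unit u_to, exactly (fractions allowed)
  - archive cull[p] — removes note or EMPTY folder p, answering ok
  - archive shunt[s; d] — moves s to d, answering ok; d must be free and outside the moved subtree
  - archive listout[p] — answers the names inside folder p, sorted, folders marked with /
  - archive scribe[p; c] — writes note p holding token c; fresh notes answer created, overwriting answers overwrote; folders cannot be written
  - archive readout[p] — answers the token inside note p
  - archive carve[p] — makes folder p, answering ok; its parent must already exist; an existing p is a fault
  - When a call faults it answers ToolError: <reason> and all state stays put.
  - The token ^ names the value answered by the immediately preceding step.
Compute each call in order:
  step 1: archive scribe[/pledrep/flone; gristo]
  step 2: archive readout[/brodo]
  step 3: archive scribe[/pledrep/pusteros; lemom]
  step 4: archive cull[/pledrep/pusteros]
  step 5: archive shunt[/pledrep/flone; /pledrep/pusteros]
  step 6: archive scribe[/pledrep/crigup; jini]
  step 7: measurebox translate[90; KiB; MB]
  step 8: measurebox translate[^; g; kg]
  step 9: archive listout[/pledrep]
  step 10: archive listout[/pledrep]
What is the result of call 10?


Answer: [crigup, pusteros, smestosl]

Derivation:
;; archive scribe(p='/pledrep/flone', c='gristo') => created
;; archive readout(p='/brodo') => sto
;; archive scribe(p='/pledrep/pusteros', c='lemom') => created
;; archive cull(p='/pledrep/pusteros') => ok
;; archive shunt(s='/pledrep/flone', d='/pledrep/pusteros') => ok
;; archive scribe(p='/pledrep/crigup', c='jini') => created
;; measurebox translate(v='90', u_from='KiB', u_to='MB') => 288/3125
;; measurebox translate(v='^', u_from='g', u_to='kg') => 36/390625
;; archive listout(p='/pledrep') => [crigup, pusteros, smestosl]
;; archive listout(p='/pledrep') => [crigup, pusteros, smestosl]


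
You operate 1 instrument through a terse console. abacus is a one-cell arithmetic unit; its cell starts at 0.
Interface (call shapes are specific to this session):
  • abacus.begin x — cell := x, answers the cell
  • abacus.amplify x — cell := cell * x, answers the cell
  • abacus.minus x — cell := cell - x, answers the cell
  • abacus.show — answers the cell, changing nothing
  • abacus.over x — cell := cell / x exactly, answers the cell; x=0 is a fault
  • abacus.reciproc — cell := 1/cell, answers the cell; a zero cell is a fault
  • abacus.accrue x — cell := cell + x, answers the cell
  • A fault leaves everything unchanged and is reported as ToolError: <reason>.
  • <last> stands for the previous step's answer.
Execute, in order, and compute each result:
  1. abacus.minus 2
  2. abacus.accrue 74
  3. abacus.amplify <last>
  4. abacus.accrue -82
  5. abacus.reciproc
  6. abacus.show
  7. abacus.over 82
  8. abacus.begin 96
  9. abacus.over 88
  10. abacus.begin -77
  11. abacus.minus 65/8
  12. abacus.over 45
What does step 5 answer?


Answer: 1/5102

Derivation:
Invoking minus using 2, → -2.
Next I call accrue using 74, which returns 72.
Next I call amplify using <last>, — result: 5184.
I call accrue using -82, giving 5102.
Using reciproc, and observe 1/5102.
Then show(), which returns 1/5102.
I run over using 82, and observe 1/418364.
Using begin using 96, — result: 96.
I call over using 88: 12/11.
Now I run begin using -77, — result: -77.
Invoking minus using 65/8, and observe -681/8.
I call over using 45, yielding -227/120.


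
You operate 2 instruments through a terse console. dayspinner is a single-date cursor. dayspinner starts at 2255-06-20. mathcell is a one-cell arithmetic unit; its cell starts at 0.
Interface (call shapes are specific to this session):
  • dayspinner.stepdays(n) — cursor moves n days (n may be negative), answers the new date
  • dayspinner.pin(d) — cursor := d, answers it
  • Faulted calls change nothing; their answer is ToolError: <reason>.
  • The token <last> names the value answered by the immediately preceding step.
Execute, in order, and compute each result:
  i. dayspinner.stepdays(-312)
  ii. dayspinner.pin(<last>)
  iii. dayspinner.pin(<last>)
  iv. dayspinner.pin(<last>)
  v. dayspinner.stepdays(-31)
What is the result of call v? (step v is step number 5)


Answer: 2254-07-12

Derivation:
→ dayspinner.stepdays(n→-312)
← 2254-08-12
→ dayspinner.pin(d→<last>)
← 2254-08-12
→ dayspinner.pin(d→<last>)
← 2254-08-12
→ dayspinner.pin(d→<last>)
← 2254-08-12
→ dayspinner.stepdays(n→-31)
← 2254-07-12


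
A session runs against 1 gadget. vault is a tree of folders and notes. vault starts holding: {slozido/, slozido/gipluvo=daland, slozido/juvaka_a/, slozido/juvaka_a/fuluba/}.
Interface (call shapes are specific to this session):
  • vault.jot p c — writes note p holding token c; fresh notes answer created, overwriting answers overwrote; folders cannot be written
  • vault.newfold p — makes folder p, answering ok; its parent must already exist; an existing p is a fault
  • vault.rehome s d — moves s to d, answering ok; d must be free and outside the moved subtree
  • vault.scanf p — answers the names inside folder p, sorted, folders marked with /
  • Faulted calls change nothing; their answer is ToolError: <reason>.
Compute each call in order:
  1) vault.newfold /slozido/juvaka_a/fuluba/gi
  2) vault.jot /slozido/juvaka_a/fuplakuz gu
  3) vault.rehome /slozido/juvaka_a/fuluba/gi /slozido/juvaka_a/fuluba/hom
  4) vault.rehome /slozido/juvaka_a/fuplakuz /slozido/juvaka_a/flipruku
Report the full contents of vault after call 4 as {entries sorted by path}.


Answer: {slozido/, slozido/gipluvo=daland, slozido/juvaka_a/, slozido/juvaka_a/flipruku=gu, slozido/juvaka_a/fuluba/, slozido/juvaka_a/fuluba/hom/}

Derivation:
I try vault.newfold with p='/slozido/juvaka_a/fuluba/gi', yielding ok.
Using vault.jot with p='/slozido/juvaka_a/fuplakuz', c='gu', and get created.
I invoke vault.rehome with s='/slozido/juvaka_a/fuluba/gi', d='/slozido/juvaka_a/fuluba/hom', and observe ok.
Invoking vault.rehome with s='/slozido/juvaka_a/fuplakuz', d='/slozido/juvaka_a/flipruku', — result: ok.


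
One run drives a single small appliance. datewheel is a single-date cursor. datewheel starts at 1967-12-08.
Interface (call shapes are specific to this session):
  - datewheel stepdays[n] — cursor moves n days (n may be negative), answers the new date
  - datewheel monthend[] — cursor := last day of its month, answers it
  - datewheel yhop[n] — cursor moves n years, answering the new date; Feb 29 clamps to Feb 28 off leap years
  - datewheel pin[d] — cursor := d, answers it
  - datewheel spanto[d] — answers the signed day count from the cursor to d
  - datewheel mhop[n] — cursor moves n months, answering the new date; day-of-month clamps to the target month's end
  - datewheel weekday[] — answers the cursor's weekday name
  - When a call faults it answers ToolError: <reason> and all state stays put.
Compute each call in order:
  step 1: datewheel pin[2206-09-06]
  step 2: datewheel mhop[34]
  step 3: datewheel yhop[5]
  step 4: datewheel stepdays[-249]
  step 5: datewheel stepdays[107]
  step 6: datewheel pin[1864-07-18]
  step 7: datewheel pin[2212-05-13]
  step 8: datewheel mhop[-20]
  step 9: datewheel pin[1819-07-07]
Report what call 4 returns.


Answer: 2213-10-30

Derivation:
Calling datewheel pin passing d='2206-09-06': 2206-09-06.
I try datewheel mhop passing n='34': 2209-07-06.
I use datewheel yhop passing n='5', and observe 2214-07-06.
Invoking datewheel stepdays passing n='-249', and see 2213-10-30.
I run datewheel stepdays passing n='107', — result: 2214-02-14.
Now I run datewheel pin passing d='1864-07-18': 1864-07-18.
Invoking datewheel pin passing d='2212-05-13': 2212-05-13.
Calling datewheel mhop passing n='-20', giving 2210-09-13.
Calling datewheel pin passing d='1819-07-07': 1819-07-07.


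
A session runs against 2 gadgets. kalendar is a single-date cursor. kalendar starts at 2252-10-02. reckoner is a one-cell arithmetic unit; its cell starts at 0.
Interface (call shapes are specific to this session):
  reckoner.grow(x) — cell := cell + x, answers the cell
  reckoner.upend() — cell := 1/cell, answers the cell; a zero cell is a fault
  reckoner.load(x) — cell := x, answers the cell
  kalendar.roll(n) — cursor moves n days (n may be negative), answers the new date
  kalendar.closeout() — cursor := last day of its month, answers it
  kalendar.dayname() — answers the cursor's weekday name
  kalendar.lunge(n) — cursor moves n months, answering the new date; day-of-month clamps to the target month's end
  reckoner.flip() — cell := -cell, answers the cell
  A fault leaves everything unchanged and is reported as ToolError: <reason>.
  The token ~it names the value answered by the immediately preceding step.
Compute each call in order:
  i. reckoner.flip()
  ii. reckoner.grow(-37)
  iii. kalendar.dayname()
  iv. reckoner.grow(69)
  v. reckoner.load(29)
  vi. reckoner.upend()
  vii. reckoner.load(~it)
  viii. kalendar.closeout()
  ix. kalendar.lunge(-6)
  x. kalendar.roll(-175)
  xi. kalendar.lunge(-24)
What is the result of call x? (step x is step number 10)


Act: reckoner.flip[]
Obs: 0
Act: reckoner.grow[x→-37]
Obs: -37
Act: kalendar.dayname[]
Obs: Saturday
Act: reckoner.grow[x→69]
Obs: 32
Act: reckoner.load[x→29]
Obs: 29
Act: reckoner.upend[]
Obs: 1/29
Act: reckoner.load[x→~it]
Obs: 1/29
Act: kalendar.closeout[]
Obs: 2252-10-31
Act: kalendar.lunge[n→-6]
Obs: 2252-04-30
Act: kalendar.roll[n→-175]
Obs: 2251-11-07
Act: kalendar.lunge[n→-24]
Obs: 2249-11-07

Answer: 2251-11-07


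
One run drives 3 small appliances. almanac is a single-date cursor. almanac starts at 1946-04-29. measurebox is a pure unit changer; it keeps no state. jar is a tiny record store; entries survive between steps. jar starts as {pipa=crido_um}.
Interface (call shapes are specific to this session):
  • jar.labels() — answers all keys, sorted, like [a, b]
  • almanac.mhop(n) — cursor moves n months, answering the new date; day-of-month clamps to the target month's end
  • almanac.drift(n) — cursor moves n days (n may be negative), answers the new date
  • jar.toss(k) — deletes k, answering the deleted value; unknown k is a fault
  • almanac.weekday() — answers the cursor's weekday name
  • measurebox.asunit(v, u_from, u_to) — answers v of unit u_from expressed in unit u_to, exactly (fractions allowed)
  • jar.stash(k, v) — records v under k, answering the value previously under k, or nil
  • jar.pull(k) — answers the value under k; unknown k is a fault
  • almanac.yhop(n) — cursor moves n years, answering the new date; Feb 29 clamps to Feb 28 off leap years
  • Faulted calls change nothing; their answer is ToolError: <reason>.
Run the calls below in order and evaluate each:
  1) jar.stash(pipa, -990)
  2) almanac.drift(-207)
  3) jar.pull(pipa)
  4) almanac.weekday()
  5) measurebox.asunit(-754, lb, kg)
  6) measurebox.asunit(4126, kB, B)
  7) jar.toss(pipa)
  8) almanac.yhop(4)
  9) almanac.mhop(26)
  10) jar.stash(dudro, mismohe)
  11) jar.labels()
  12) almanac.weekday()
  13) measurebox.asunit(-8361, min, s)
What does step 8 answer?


Answer: 1949-10-04

Derivation:
[in] jar.stash k: pipa v: -990
  crido_um
[in] almanac.drift n: -207
  1945-10-04
[in] jar.pull k: pipa
  -990
[in] almanac.weekday
  Thursday
[in] measurebox.asunit v: -754 u_from: lb u_to: kg
  -17100432349/50000000
[in] measurebox.asunit v: 4126 u_from: kB u_to: B
  4126000
[in] jar.toss k: pipa
  -990
[in] almanac.yhop n: 4
  1949-10-04
[in] almanac.mhop n: 26
  1951-12-04
[in] jar.stash k: dudro v: mismohe
  nil
[in] jar.labels
  [dudro]
[in] almanac.weekday
  Tuesday
[in] measurebox.asunit v: -8361 u_from: min u_to: s
  -501660


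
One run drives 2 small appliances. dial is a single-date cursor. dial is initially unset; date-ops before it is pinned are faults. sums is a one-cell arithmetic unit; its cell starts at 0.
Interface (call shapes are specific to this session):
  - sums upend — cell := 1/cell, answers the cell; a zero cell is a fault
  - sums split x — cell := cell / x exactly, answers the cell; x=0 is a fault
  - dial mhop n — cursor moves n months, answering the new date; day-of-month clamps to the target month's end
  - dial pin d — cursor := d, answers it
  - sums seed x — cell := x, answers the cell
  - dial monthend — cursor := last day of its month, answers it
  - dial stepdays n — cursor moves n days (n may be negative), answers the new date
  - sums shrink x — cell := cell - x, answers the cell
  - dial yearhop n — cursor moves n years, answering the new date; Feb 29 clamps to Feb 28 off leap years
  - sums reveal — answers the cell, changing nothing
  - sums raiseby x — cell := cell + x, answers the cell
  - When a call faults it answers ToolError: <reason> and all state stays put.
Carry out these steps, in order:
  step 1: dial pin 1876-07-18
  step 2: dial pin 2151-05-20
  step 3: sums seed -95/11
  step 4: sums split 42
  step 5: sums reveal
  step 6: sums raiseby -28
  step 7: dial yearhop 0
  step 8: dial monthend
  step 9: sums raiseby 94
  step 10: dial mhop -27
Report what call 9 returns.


→ dial pin(d='1876-07-18')
← 1876-07-18
→ dial pin(d='2151-05-20')
← 2151-05-20
→ sums seed(x='-95/11')
← -95/11
→ sums split(x='42')
← -95/462
→ sums reveal()
← -95/462
→ sums raiseby(x='-28')
← -13031/462
→ dial yearhop(n='0')
← 2151-05-20
→ dial monthend()
← 2151-05-31
→ sums raiseby(x='94')
← 30397/462
→ dial mhop(n='-27')
← 2149-02-28

Answer: 30397/462


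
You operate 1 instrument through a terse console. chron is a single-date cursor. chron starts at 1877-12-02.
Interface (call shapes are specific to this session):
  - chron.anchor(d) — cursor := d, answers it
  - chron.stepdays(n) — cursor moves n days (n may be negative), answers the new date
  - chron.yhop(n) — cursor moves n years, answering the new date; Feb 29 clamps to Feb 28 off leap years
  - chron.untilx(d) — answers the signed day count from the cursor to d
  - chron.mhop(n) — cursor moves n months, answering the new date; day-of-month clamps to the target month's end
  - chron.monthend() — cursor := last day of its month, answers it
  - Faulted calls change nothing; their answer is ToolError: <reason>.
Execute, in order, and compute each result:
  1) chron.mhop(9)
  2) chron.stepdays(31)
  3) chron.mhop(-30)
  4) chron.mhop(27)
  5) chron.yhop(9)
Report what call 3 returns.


Answer: 1876-04-03

Derivation:
Then chron.mhop with n→9, yielding 1878-09-02.
I try chron.stepdays with n→31, → 1878-10-03.
I use chron.mhop with n→-30: 1876-04-03.
Then chron.mhop with n→27, and observe 1878-07-03.
Now I run chron.yhop with n→9, and see 1887-07-03.


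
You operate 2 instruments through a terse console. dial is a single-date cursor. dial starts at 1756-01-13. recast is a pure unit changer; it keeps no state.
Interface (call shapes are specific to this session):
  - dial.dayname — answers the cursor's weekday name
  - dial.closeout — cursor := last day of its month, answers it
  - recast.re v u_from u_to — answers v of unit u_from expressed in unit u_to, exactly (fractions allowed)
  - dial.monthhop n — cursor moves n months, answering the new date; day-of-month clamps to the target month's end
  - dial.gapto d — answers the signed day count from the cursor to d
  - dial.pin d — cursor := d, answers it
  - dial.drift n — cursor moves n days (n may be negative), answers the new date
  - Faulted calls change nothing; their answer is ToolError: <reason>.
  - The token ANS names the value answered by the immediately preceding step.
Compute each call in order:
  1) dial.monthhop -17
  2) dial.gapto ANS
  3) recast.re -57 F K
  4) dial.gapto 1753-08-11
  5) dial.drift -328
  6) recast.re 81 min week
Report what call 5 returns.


Answer: 1753-09-19

Derivation:
# 1. monthhop(n='-17') => 1754-08-13
# 2. gapto(d='ANS') => 0
# 3. re(v='-57', u_from='F', u_to='K') => 40267/180
# 4. gapto(d='1753-08-11') => -367
# 5. drift(n='-328') => 1753-09-19
# 6. re(v='81', u_from='min', u_to='week') => 9/1120


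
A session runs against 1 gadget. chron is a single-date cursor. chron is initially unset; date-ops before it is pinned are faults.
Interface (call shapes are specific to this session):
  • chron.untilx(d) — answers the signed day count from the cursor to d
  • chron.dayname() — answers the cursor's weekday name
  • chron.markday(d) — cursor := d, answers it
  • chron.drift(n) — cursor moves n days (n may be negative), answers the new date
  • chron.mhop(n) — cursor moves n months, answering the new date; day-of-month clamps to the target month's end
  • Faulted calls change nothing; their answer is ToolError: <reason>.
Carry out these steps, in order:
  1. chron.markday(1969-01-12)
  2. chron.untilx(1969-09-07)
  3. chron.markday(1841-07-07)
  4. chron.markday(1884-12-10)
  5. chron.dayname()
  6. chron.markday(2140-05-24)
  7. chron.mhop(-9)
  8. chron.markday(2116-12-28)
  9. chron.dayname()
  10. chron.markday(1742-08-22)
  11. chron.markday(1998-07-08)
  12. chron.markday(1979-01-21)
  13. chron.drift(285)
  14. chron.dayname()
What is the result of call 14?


→ chron.markday(d: 1969-01-12)
← 1969-01-12
→ chron.untilx(d: 1969-09-07)
← 238
→ chron.markday(d: 1841-07-07)
← 1841-07-07
→ chron.markday(d: 1884-12-10)
← 1884-12-10
→ chron.dayname()
← Wednesday
→ chron.markday(d: 2140-05-24)
← 2140-05-24
→ chron.mhop(n: -9)
← 2139-08-24
→ chron.markday(d: 2116-12-28)
← 2116-12-28
→ chron.dayname()
← Monday
→ chron.markday(d: 1742-08-22)
← 1742-08-22
→ chron.markday(d: 1998-07-08)
← 1998-07-08
→ chron.markday(d: 1979-01-21)
← 1979-01-21
→ chron.drift(n: 285)
← 1979-11-02
→ chron.dayname()
← Friday

Answer: Friday


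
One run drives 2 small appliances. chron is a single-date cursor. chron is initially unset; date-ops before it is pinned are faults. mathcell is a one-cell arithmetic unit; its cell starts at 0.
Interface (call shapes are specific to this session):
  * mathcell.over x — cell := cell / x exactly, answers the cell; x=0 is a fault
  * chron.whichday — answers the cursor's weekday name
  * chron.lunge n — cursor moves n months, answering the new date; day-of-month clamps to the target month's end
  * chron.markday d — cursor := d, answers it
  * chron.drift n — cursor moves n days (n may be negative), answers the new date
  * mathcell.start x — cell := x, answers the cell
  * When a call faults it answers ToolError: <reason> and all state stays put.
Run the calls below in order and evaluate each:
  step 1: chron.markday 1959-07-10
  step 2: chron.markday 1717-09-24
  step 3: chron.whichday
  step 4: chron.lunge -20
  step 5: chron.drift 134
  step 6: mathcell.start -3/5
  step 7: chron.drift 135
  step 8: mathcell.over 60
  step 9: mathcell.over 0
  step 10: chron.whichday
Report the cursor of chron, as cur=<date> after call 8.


CALL chron.markday[1959-07-10]
RET  1959-07-10
CALL chron.markday[1717-09-24]
RET  1717-09-24
CALL chron.whichday[]
RET  Friday
CALL chron.lunge[-20]
RET  1716-01-24
CALL chron.drift[134]
RET  1716-06-06
CALL mathcell.start[-3/5]
RET  -3/5
CALL chron.drift[135]
RET  1716-10-19
CALL mathcell.over[60]
RET  -1/100
CALL mathcell.over[0]
RET  ToolError: division by zero
CALL chron.whichday[]
RET  Monday

Answer: cur=1716-10-19


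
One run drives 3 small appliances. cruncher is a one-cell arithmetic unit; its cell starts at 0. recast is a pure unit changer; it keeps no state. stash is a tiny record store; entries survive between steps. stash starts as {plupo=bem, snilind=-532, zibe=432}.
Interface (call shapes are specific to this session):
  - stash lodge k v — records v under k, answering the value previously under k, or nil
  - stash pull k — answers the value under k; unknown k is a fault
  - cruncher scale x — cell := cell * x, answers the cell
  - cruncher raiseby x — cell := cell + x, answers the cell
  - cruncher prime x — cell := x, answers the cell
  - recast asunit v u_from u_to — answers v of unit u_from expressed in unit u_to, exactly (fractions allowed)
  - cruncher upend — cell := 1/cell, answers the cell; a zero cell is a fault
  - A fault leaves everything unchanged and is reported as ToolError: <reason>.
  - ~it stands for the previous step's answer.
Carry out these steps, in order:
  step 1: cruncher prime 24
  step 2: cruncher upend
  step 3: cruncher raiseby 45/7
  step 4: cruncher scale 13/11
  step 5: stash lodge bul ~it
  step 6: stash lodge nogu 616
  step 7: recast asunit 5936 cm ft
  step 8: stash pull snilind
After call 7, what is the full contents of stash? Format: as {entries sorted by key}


Do: cruncher prime[24]
See: 24
Do: cruncher upend[]
See: 1/24
Do: cruncher raiseby[45/7]
See: 1087/168
Do: cruncher scale[13/11]
See: 14131/1848
Do: stash lodge[bul; ~it]
See: nil
Do: stash lodge[nogu; 616]
See: nil
Do: recast asunit[5936; cm; ft]
See: 74200/381
Do: stash pull[snilind]
See: -532

Answer: {bul=14131/1848, nogu=616, plupo=bem, snilind=-532, zibe=432}


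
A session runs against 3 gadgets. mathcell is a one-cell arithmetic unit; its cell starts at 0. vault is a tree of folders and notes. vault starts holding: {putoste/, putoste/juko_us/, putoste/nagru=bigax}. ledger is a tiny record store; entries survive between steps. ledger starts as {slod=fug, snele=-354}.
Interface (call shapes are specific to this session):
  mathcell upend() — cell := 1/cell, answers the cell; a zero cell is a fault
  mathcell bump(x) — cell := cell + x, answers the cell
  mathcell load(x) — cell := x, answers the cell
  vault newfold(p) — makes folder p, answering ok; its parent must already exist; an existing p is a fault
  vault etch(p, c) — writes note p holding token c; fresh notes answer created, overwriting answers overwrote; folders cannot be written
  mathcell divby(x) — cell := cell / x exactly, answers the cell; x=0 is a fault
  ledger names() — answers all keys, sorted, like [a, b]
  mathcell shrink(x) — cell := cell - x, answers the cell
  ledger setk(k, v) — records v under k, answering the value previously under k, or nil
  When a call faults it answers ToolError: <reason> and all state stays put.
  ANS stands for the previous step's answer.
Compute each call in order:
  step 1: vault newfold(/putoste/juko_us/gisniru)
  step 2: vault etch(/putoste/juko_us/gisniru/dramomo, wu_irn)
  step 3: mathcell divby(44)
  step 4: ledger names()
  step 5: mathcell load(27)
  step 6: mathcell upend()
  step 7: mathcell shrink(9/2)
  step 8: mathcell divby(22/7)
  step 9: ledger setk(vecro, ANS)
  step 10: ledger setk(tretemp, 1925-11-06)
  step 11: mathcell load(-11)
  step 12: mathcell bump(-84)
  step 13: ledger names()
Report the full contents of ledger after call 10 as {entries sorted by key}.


Act: vault newfold[p→/putoste/juko_us/gisniru]
Obs: ok
Act: vault etch[p→/putoste/juko_us/gisniru/dramomo; c→wu_irn]
Obs: created
Act: mathcell divby[x→44]
Obs: 0
Act: ledger names[]
Obs: [slod, snele]
Act: mathcell load[x→27]
Obs: 27
Act: mathcell upend[]
Obs: 1/27
Act: mathcell shrink[x→9/2]
Obs: -241/54
Act: mathcell divby[x→22/7]
Obs: -1687/1188
Act: ledger setk[k→vecro; v→ANS]
Obs: nil
Act: ledger setk[k→tretemp; v→1925-11-06]
Obs: nil
Act: mathcell load[x→-11]
Obs: -11
Act: mathcell bump[x→-84]
Obs: -95
Act: ledger names[]
Obs: [slod, snele, tretemp, vecro]

Answer: {slod=fug, snele=-354, tretemp=1925-11-06, vecro=-1687/1188}


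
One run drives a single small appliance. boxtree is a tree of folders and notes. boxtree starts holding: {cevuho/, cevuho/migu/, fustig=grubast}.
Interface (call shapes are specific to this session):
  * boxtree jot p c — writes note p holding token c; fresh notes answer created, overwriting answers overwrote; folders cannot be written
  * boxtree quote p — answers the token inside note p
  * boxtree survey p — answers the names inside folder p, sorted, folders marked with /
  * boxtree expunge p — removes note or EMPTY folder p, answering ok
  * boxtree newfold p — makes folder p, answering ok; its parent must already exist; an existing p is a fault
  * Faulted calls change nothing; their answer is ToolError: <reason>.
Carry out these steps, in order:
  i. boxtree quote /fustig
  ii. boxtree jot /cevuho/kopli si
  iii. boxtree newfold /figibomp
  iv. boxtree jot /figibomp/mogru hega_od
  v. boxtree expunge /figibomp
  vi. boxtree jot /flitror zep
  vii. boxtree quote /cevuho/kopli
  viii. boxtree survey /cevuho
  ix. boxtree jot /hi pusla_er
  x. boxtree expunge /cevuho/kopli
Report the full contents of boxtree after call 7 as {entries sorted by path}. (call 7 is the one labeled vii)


Answer: {cevuho/, cevuho/kopli=si, cevuho/migu/, figibomp/, figibomp/mogru=hega_od, flitror=zep, fustig=grubast}

Derivation:
Using boxtree quote using p=/fustig, and observe grubast.
I call boxtree jot using p=/cevuho/kopli, c=si, giving created.
Now I run boxtree newfold using p=/figibomp, and observe ok.
I try boxtree jot using p=/figibomp/mogru, c=hega_od: created.
Next I call boxtree expunge using p=/figibomp: ToolError: not empty.
I try boxtree jot using p=/flitror, c=zep: created.
Calling boxtree quote using p=/cevuho/kopli, — result: si.
Invoking boxtree survey using p=/cevuho: [kopli, migu/].
I invoke boxtree jot using p=/hi, c=pusla_er, giving created.
Now I run boxtree expunge using p=/cevuho/kopli, and get ok.


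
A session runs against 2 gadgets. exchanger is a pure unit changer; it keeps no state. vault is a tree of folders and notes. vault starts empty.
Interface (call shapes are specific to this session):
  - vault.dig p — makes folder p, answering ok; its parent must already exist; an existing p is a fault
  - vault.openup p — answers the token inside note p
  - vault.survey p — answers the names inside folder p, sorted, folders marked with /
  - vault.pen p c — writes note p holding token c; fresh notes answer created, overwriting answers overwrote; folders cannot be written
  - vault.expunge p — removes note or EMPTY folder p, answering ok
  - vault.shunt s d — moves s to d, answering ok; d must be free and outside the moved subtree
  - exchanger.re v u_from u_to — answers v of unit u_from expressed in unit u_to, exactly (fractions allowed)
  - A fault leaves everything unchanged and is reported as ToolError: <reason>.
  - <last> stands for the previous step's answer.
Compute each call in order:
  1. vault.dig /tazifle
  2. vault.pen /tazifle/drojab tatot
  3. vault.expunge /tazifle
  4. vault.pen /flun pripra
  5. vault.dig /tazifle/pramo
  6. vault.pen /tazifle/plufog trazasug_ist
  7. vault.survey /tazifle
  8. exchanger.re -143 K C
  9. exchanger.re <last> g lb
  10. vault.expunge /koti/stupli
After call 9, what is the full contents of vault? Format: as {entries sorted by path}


→ vault.dig(/tazifle)
← ok
→ vault.pen(/tazifle/drojab, tatot)
← created
→ vault.expunge(/tazifle)
← ToolError: not empty
→ vault.pen(/flun, pripra)
← created
→ vault.dig(/tazifle/pramo)
← ok
→ vault.pen(/tazifle/plufog, trazasug_ist)
← created
→ vault.survey(/tazifle)
← [drojab, plufog, pramo/]
→ exchanger.re(-143, K, C)
← -8323/20
→ exchanger.re(<last>, g, lb)
← -5945000/6479891
→ vault.expunge(/koti/stupli)
← ToolError: not found

Answer: {flun=pripra, tazifle/, tazifle/drojab=tatot, tazifle/plufog=trazasug_ist, tazifle/pramo/}


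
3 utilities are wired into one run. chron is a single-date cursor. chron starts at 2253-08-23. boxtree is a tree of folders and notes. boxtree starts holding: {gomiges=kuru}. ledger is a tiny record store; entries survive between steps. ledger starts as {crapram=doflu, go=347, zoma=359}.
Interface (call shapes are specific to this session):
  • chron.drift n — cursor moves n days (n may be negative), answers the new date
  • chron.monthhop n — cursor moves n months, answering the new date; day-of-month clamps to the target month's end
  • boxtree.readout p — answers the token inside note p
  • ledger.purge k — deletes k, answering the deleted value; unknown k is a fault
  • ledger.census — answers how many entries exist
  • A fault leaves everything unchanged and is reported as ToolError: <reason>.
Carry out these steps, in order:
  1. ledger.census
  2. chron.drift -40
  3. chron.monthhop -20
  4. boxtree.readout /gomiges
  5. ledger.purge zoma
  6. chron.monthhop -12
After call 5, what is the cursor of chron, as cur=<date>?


I invoke ledger.census(), giving 3.
I try chron.drift on n='-40', → 2253-07-14.
Next I call chron.monthhop on n='-20', yielding 2251-11-14.
I use boxtree.readout on p='/gomiges', — result: kuru.
Now I run ledger.purge on k='zoma': 359.
Invoking chron.monthhop on n='-12', and see 2250-11-14.

Answer: cur=2251-11-14


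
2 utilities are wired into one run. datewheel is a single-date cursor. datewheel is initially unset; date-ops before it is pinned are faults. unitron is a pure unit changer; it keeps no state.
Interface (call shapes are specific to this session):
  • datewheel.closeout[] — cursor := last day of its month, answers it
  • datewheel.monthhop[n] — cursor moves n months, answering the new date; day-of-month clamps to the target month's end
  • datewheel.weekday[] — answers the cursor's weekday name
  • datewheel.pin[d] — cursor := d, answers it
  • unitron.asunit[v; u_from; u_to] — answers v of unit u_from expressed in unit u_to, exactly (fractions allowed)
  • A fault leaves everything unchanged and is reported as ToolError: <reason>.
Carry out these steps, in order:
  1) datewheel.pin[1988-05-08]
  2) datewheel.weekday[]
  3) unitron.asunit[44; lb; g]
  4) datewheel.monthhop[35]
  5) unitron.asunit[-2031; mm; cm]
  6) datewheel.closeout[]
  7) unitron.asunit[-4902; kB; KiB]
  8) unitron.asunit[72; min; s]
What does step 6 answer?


·→ pin(d→1988-05-08)
·← 1988-05-08
·→ weekday()
·← Sunday
·→ asunit(v→44, u_from→lb, u_to→g)
·← 498951607/25000
·→ monthhop(n→35)
·← 1991-04-08
·→ asunit(v→-2031, u_from→mm, u_to→cm)
·← -2031/10
·→ closeout()
·← 1991-04-30
·→ asunit(v→-4902, u_from→kB, u_to→KiB)
·← -306375/64
·→ asunit(v→72, u_from→min, u_to→s)
·← 4320

Answer: 1991-04-30


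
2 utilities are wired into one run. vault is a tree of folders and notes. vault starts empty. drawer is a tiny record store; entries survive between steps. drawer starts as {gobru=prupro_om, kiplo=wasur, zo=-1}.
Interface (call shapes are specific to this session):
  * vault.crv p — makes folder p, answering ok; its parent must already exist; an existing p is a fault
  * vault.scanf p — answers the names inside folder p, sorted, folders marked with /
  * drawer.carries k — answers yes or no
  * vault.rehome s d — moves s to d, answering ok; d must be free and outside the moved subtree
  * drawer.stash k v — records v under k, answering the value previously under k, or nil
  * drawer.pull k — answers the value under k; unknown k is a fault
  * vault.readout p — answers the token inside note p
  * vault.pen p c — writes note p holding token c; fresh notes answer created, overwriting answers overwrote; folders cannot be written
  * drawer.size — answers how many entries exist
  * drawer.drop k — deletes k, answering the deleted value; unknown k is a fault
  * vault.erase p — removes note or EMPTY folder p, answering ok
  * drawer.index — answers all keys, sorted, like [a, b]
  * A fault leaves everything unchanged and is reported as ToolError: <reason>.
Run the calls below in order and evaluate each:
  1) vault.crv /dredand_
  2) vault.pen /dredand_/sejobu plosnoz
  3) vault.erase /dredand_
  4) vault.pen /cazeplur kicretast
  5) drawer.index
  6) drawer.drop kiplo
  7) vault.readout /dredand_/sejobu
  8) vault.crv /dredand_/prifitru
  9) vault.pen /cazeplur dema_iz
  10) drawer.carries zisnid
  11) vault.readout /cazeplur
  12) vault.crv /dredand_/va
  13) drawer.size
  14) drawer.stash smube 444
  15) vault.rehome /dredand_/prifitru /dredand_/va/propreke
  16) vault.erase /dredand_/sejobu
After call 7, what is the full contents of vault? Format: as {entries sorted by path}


→ crv(/dredand_)
← ok
→ pen(/dredand_/sejobu, plosnoz)
← created
→ erase(/dredand_)
← ToolError: not empty
→ pen(/cazeplur, kicretast)
← created
→ index()
← [gobru, kiplo, zo]
→ drop(kiplo)
← wasur
→ readout(/dredand_/sejobu)
← plosnoz
→ crv(/dredand_/prifitru)
← ok
→ pen(/cazeplur, dema_iz)
← overwrote
→ carries(zisnid)
← no
→ readout(/cazeplur)
← dema_iz
→ crv(/dredand_/va)
← ok
→ size()
← 2
→ stash(smube, 444)
← nil
→ rehome(/dredand_/prifitru, /dredand_/va/propreke)
← ok
→ erase(/dredand_/sejobu)
← ok

Answer: {cazeplur=kicretast, dredand_/, dredand_/sejobu=plosnoz}


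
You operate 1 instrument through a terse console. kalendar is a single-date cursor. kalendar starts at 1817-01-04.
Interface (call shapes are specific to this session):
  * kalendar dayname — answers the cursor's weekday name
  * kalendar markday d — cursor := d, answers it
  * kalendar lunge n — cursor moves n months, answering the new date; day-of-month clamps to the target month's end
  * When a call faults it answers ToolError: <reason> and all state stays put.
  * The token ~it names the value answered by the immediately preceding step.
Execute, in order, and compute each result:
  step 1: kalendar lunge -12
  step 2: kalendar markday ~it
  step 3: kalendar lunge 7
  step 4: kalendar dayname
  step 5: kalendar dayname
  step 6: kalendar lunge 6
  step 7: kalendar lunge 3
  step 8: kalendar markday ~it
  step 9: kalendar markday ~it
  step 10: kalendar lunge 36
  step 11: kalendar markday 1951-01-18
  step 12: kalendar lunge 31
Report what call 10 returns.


→ kalendar lunge(n→-12)
← 1816-01-04
→ kalendar markday(d→~it)
← 1816-01-04
→ kalendar lunge(n→7)
← 1816-08-04
→ kalendar dayname()
← Sunday
→ kalendar dayname()
← Sunday
→ kalendar lunge(n→6)
← 1817-02-04
→ kalendar lunge(n→3)
← 1817-05-04
→ kalendar markday(d→~it)
← 1817-05-04
→ kalendar markday(d→~it)
← 1817-05-04
→ kalendar lunge(n→36)
← 1820-05-04
→ kalendar markday(d→1951-01-18)
← 1951-01-18
→ kalendar lunge(n→31)
← 1953-08-18

Answer: 1820-05-04


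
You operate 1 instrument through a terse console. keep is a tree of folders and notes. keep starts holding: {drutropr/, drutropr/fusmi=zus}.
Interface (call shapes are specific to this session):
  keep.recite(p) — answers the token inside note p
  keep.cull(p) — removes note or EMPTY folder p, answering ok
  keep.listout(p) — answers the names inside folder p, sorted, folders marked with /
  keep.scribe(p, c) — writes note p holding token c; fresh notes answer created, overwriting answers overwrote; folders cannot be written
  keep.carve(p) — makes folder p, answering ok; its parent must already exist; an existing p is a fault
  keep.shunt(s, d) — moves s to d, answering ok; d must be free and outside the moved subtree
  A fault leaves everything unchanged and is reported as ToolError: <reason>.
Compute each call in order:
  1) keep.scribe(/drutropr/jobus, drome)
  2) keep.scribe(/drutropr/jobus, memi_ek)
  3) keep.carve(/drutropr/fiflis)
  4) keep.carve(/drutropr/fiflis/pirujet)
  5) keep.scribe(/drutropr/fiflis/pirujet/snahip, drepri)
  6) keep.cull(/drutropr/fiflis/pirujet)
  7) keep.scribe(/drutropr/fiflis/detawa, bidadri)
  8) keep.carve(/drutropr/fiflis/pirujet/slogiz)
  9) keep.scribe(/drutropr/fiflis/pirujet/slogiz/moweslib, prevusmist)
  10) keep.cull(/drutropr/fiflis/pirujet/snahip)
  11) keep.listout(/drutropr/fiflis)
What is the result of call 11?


Answer: [detawa, pirujet/]

Derivation:
-> keep.scribe(p: /drutropr/jobus, c: drome)
<- created
-> keep.scribe(p: /drutropr/jobus, c: memi_ek)
<- overwrote
-> keep.carve(p: /drutropr/fiflis)
<- ok
-> keep.carve(p: /drutropr/fiflis/pirujet)
<- ok
-> keep.scribe(p: /drutropr/fiflis/pirujet/snahip, c: drepri)
<- created
-> keep.cull(p: /drutropr/fiflis/pirujet)
<- ToolError: not empty
-> keep.scribe(p: /drutropr/fiflis/detawa, c: bidadri)
<- created
-> keep.carve(p: /drutropr/fiflis/pirujet/slogiz)
<- ok
-> keep.scribe(p: /drutropr/fiflis/pirujet/slogiz/moweslib, c: prevusmist)
<- created
-> keep.cull(p: /drutropr/fiflis/pirujet/snahip)
<- ok
-> keep.listout(p: /drutropr/fiflis)
<- [detawa, pirujet/]


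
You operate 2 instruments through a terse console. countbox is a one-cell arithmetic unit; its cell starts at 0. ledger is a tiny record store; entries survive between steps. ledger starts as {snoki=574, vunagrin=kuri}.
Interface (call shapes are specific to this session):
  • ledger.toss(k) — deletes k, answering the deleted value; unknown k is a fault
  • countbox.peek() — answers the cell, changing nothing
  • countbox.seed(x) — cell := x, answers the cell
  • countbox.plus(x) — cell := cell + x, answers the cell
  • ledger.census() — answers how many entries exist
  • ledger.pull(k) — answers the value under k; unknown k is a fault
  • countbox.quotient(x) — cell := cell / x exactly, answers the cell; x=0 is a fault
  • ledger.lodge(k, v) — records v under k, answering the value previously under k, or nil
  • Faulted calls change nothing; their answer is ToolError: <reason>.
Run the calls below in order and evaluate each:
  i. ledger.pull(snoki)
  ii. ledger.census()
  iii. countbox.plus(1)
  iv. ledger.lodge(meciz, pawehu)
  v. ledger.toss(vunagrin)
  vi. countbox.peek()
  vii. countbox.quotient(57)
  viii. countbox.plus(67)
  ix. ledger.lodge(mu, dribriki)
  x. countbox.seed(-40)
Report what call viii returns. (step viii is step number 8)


Answer: 3820/57

Derivation:
~$ pull k='snoki'
  574
~$ census
  2
~$ plus x='1'
  1
~$ lodge k='meciz' v='pawehu'
  nil
~$ toss k='vunagrin'
  kuri
~$ peek
  1
~$ quotient x='57'
  1/57
~$ plus x='67'
  3820/57
~$ lodge k='mu' v='dribriki'
  nil
~$ seed x='-40'
  -40
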